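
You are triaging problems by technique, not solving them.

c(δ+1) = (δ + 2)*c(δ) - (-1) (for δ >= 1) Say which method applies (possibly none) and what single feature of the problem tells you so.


Technique: a summation factor — rescale the sequence by the product of the weights δ + 2 so far — the recurrence collapses to a plain running sum.


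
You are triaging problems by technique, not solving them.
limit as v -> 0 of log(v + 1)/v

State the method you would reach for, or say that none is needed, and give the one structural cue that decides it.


Method: l'Hôpital's rule (0/0) — plug in 0: top and bottom both hit zero, so differentiate each and retry. A first-order expansion at the point is an equally standard path; the rule packages it.


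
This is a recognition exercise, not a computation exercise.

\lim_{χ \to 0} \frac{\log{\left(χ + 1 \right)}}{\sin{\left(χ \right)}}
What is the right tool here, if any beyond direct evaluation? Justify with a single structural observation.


Method: l'Hôpital's rule (0/0) — both numerator and denominator vanish at 0: the genuine 0/0 indeterminate that l'Hôpital exists for. A first-order expansion at the point is an equally standard path; the rule packages it.


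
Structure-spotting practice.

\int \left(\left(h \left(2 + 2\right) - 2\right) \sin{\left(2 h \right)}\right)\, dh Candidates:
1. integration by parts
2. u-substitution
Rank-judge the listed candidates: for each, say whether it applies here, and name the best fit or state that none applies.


Technique: integration by parts — a polynomial (h \left(2 + 2\right) - 2) against the kernel \sin{\left(2 h \right)} is the signature bounded-ladder case for integration by parts.
- integration by parts: yes — fits the structure here.
- u-substitution — no subexpression of the integrand serves as a whole-integral substitution inner — individual terms may offer their own, but none carries its derivative as a factor of the full integrand; a working change of variable would have to be constructed from outside the expression.


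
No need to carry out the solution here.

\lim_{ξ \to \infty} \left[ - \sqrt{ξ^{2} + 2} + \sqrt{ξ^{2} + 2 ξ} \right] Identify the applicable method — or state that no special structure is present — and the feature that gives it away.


Technique: conjugate multiplication — \sqrt{ξ^{2} + 2 ξ} and \sqrt{ξ^{2} + 2} both blow up, but their difference is tame once the conjugate rationalizes it.


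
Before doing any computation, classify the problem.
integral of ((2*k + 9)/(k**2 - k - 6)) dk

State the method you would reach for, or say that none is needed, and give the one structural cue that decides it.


Verdict: partial fractions — the denominator k**2 - k - 6 factors, so the quotient decomposes into elementary partial fractions term by term.


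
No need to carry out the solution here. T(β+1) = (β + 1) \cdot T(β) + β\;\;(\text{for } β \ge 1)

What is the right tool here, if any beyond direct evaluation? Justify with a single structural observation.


Verdict: a summation factor — normalize by the running product of β + 1: the left side becomes a difference, and differences sum.


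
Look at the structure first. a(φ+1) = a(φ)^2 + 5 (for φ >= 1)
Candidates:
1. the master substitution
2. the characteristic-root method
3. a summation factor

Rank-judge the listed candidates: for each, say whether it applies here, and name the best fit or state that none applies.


Diagnosis: no special technique — the recurrence is nonlinear in the sequence values; study it directly, no linear machinery applies.
- the master substitution — no fixed divisor shrinks the index between calls.
- the characteristic-root method: the recursion is nonlinear in the sequence values, so no linear-modes ansatz applies.
- a summation factor: no summation factor applies — the rule is not linear in the sequence values.


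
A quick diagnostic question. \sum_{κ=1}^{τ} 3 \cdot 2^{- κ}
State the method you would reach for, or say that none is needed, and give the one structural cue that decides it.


Technique: the geometric series formula — consecutive terms stand in a fixed index-free ratio — the geometric sum formula closes it.


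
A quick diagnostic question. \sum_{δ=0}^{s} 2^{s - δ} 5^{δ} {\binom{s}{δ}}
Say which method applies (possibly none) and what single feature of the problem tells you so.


Technique: the binomial theorem — the binomial coefficients weight matched powers of 5 and 2, which is exactly the expansion of a binomial power.


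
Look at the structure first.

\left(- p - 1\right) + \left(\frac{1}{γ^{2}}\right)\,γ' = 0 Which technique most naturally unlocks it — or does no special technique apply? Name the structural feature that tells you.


Best approach: separation of variables — solved for the derivative, the right side splits multiplicatively into a function of each variable alone — divide and integrate each side. The equation is exact as it stands too — a potential function exists — though separation reads the split structure directly.


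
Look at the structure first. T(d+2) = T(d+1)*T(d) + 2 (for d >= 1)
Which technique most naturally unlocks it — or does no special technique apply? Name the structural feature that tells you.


Technique: no special technique — a nonlinear dependence on earlier terms breaks linearity, and with it every superposition-based closed form.


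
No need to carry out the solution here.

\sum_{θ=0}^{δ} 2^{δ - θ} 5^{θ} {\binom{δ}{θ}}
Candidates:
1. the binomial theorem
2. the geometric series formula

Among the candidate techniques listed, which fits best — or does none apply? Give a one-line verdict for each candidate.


Diagnosis: the binomial theorem — the binomial coefficients weight matched powers of 5 and 2, which is exactly the expansion of a binomial power.
- the binomial theorem: applicable, and directly so.
- the geometric series formula — there is no constant term-to-term ratio.


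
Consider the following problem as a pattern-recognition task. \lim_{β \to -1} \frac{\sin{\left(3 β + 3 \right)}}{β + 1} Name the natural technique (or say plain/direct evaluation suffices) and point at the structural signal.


Best approach: l'Hôpital's rule (0/0) — substituting -1 gives 0 over 0; differentiate top and bottom once and re-evaluate. Expanding numerator and denominator to first order gives the same value — the rule automates exactly that.


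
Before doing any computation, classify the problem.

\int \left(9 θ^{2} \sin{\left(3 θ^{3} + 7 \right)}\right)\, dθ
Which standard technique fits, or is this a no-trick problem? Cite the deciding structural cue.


Best approach: u-substitution — set u = 3 θ^{3} + 7: a constant multiple of its derivative, namely 9 θ^{2}, is present as a factor once the integrand is collected, so the du is sitting there waiting.


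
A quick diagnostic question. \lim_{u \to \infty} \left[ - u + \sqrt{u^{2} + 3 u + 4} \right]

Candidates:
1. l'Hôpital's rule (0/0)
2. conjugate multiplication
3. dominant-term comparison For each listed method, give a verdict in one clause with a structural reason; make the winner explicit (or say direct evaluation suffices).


Verdict: conjugate multiplication — turning the difference into a conjugate-rationalized ratio makes the limit readable.
- l'Hôpital's rule (0/0): no quotient structure at all: the clash is ∞ minus ∞, which rationalizing converts into a tractable ratio.
- conjugate multiplication: yes — fits the structure here.
- dominant-term comparison: this is not a rational comparison of growth rates at infinity.


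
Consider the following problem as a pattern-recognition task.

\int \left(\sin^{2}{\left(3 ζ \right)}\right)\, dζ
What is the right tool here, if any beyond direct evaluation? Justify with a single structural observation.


Technique: a trigonometric identity — an even power like \sin^{2}{\left(3 ζ \right)} flattens under the half-angle identity into first-degree cosines you can integrate directly.


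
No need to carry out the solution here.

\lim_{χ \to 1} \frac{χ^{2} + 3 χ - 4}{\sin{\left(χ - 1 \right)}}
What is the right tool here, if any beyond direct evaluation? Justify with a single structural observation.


Diagnosis: l'Hôpital's rule (0/0) — substituting 1 gives 0 over 0; differentiate top and bottom once and re-evaluate. Expanding numerator and denominator to first order gives the same value — the rule automates exactly that.


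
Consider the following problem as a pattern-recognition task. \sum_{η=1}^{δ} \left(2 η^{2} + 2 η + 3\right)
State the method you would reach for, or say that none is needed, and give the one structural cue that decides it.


Method: no special technique — nothing telescopes and nothing is geometric; polynomial terms in η sum term by term.


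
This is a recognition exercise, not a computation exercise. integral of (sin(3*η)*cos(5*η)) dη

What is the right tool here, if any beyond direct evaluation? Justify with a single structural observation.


Best approach: a trigonometric identity — two sinusoids at different rates multiply in sin(3*η)*cos(5*η); the product-to-sum identity uncouples them.


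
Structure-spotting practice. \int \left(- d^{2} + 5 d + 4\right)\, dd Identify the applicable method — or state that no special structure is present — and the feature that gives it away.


Best approach: no special technique — a term-by-term power-rule job in d; no substitution or rearrangement earns its keep here.


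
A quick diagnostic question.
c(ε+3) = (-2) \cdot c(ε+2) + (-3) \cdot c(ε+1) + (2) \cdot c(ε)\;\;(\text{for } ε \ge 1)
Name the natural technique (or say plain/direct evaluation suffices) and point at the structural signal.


Verdict: the characteristic-root method — fixed numeric weights on consecutive terms and no forcing term added: the root method in its home territory.


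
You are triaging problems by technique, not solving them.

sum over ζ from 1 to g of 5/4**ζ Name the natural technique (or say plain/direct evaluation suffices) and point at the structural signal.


Method: the geometric series formula — consecutive terms stand in a fixed index-free ratio — the geometric sum formula closes it.


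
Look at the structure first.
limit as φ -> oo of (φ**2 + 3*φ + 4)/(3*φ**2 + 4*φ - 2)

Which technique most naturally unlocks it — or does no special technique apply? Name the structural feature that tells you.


Technique: dominant-term comparison — growth-rate triage: the leading powers of φ decide the limit, everything else is noise. As a single quotient, the ∞/∞ shape would yield to repeated differentiation as well — the growth comparison gets there in one look.


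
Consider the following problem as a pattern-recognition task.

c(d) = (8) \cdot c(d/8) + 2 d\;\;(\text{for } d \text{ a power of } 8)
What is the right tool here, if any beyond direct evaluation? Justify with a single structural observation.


Diagnosis: the master substitution — treat m = log base 8 of d as the new clock: one recursion step advances m by one while d scales by 8.


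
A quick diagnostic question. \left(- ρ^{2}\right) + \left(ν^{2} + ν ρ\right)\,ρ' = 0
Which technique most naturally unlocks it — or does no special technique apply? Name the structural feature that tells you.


Diagnosis: the homogeneous substitution — scaling ν and ρ together leaves the slope fixed — it depends only on ρ/ν, so substitute the ratio. This can also be massaged into Bernoulli form (the roles of the variables may need exchanging); the homogeneous substitution avoids that setup.


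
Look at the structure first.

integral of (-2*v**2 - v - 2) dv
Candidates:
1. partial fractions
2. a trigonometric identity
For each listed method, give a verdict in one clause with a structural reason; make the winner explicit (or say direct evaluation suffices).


Best approach: no special technique — scan for structure and find none: constant multiples of powers of v, integrate directly.
- partial fractions: the expression is not a ratio of polynomials that decomposes further.
- a trigonometric identity: there is no trigonometric structure at all — the integrand carries no sine or cosine to rewrite.


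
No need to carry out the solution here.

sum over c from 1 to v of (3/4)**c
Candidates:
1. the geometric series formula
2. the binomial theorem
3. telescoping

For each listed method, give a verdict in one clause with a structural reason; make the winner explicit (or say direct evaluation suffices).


Best approach: the geometric series formula — term-over-term division gives 3/4 every time — index-free ratio, geometric sum formula applies.
- the geometric series formula — a fit — the right tool for this form.
- the binomial theorem: the terms lack the binomial-coefficient-weighted complementary-power pattern of an expansion.
- telescoping: in the displayed form, no term reappears at a neighboring index to cancel against.


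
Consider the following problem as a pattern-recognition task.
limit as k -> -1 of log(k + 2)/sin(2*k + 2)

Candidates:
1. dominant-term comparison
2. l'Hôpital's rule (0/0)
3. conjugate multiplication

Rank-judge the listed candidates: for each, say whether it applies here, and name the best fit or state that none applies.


Best approach: l'Hôpital's rule (0/0) — plug in -1: top and bottom both hit zero, so differentiate each and retry. The standard small-argument limits would also carry it; the rule is the systematic route.
- dominant-term comparison: this is not a rational comparison of growth rates at infinity.
- l'Hôpital's rule (0/0) — yes, a natural case for it.
- conjugate multiplication: there is no infinity-minus-infinity radical difference to rationalize.


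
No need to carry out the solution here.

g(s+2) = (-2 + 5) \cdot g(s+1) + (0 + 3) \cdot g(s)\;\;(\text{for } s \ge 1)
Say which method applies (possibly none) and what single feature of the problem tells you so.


Verdict: the characteristic-root method — try a geometric ansatz r^s: constant coefficients turn the recurrence into one polynomial equation in r.


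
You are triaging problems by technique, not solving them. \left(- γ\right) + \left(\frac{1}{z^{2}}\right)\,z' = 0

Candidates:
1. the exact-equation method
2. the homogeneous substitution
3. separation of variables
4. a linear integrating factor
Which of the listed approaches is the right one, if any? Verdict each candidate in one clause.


Technique: separation of variables — separating collects all z-dependence with the derivative and leaves all γ-dependence opposite: variables separate.
- the exact-equation method — any potential here is of the trivial single-variable kind; the exact method earns its name only with genuine cross terms.
- the homogeneous substitution — the ratio substitution does not collapse this equation.
- separation of variables — applies; the problem has the shape this method handles.
- a linear integrating factor: a nonlinear term in the unknown puts this outside the integrating-factor template.


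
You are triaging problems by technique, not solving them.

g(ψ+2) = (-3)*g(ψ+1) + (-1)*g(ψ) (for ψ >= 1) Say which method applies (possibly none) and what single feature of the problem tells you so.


Best approach: the characteristic-root method — because shifting ψ leaves the equation's coefficients unchanged, exponential trials reduce it to algebra.


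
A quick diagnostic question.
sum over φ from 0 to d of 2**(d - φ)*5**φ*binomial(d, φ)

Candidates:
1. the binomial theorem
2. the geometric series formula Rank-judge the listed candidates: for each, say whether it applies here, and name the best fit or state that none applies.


Best approach: the binomial theorem — binomial(d, φ) weighting matched powers of 5 and 2 is the expanded form of (5 + 2)^d — fold it back up.
- the binomial theorem — applicable, and directly so.
- the geometric series formula — there is no constant term-to-term ratio.


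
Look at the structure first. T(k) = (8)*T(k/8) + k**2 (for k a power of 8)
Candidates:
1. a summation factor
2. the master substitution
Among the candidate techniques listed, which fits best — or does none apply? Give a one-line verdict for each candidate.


Diagnosis: the master substitution — the argument contracts 8-fold per step: reindex k exponentially and solve the linear recurrence in the new index.
- a summation factor: a divided-index call is outside the fixed-shift first-order family a summation factor normalizes.
- the master substitution — a fit — the right tool for this form.


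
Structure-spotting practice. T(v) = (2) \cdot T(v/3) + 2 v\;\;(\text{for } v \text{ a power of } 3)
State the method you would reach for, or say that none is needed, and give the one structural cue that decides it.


Diagnosis: the master substitution — treat m = log base 3 of v as the new clock: one recursion step advances m by one while v scales by 3.


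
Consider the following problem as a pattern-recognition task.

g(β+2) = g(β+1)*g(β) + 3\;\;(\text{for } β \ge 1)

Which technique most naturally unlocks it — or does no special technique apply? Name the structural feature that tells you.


Technique: no special technique — the update rule curves (it is not linear in the unknown sequence), so no superposition-based closed form attaches — iterate or study it directly.


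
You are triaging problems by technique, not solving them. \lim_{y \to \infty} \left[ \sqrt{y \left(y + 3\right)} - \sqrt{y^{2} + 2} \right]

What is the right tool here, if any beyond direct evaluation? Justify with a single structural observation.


Verdict: conjugate multiplication — both pieces blow up but their difference is finite; the conjugate trick rationalizes \sqrt{y \left(y + 3\right)} - \sqrt{y^{2} + 2}.


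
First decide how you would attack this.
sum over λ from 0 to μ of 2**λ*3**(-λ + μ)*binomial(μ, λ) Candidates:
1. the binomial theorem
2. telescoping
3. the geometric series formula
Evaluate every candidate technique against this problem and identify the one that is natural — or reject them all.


Technique: the binomial theorem — the binomial coefficients weight matched powers of 2 and 3, which is exactly the expansion of a binomial power.
- the binomial theorem — yes — fits the structure here.
- telescoping: the terms as presented offer no neighboring cancellation — a telescoping rewrite may exist, but the displayed structure does not hand one over.
- the geometric series formula — consecutive terms are not related by a fixed multiplier.


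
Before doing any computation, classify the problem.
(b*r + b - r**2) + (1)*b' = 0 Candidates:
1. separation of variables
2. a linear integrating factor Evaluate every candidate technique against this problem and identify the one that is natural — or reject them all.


Method: a linear integrating factor — the unknown enters only to the first power against a nonzero forcing term — the integrating-factor template applies directly.
- separation of variables — no algebra isolates the independent variable on one side and the unknown on the other.
- a linear integrating factor — a fit — the right tool for this form.


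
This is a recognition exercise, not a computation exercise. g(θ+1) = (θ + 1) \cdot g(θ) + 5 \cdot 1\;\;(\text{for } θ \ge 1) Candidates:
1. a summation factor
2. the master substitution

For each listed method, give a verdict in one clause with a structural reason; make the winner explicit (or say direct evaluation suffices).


Diagnosis: a summation factor — the coefficient θ + 1 drifts with the index, so no fixed root exists; normalizing by the cumulative product telescopes it.
- a summation factor: applicable, and directly so.
- the master substitution — no fixed divisor shrinks the index between calls.


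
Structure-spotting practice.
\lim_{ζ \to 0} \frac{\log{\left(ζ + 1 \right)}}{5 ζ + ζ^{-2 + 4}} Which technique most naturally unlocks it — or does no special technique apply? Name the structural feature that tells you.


Best approach: l'Hôpital's rule (0/0) — plug in 0: top and bottom both hit zero, so differentiate each and retry. Known elementary limits would finish this too — the rule just bypasses the case analysis.


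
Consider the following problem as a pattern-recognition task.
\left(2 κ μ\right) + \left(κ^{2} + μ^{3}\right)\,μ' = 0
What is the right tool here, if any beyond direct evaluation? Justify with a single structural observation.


Diagnosis: the exact-equation method — the cross partial derivatives of 2 κ μ and κ^{2} + μ^{3} agree, so the left side is the total differential of one potential in κ and μ.


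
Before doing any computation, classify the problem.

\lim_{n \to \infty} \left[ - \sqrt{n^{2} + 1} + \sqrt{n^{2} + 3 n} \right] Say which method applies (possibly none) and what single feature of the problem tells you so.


Method: conjugate multiplication — turning the difference into a conjugate-rationalized ratio makes the limit readable.


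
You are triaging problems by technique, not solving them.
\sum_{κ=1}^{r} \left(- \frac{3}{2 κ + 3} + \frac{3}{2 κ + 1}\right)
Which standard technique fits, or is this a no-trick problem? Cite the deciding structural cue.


Method: telescoping — a difference of consecutive values of one function (\frac{3}{2 κ + 1} at one index and the next) — telescoping by construction.


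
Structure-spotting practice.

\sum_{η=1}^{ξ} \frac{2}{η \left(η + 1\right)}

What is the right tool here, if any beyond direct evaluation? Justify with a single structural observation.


Verdict: telescoping — poles of \frac{2}{η \left(η + 1\right)} differ by an integer, the telltale of a telescoping partial-fraction sum.


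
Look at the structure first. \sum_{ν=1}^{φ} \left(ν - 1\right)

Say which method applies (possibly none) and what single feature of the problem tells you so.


Technique: no special technique — recognize the absence of structure: constant-multiple powers of ν summed plainly, no special method required.


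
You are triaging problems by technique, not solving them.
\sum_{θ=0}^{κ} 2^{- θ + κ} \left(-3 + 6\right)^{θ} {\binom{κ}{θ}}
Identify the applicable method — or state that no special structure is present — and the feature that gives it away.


Diagnosis: the binomial theorem — the summand is term θ of a binomial expansion in (-3 + 6) and 2; the whole sum is a single power.


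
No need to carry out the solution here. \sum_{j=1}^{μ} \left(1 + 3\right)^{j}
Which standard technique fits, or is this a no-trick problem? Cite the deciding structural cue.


Diagnosis: the geometric series formula — consecutive terms stand in a fixed index-free ratio — the geometric sum formula closes it.


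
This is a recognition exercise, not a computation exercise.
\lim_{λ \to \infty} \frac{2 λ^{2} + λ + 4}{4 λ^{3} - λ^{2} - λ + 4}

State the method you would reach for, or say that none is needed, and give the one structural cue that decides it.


Diagnosis: dominant-term comparison — divide through by the highest power of λ; every lower-order term dies and the dominant terms decide the limit. Differentiating the expression as a single quotient would eventually settle it as well; matching dominant growth settles it immediately.


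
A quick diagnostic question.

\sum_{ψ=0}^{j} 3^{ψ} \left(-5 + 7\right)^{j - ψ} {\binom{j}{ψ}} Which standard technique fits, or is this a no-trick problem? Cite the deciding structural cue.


Verdict: the binomial theorem — binomial coefficients against complementary powers of 3 and (-5 + 7): recognize the binomial expansion and resum.


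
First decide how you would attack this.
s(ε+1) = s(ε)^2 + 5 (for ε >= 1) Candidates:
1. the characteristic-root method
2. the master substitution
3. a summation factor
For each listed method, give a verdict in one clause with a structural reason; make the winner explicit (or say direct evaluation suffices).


Verdict: no special technique — the recurrence is nonlinear in the sequence values; study it directly, no linear machinery applies.
- the characteristic-root method — nonlinearity rules out exponential-mode superposition from the start.
- the master substitution — no fixed divisor shrinks the index between calls.
- a summation factor: no summation factor applies — the rule is not linear in the sequence values.


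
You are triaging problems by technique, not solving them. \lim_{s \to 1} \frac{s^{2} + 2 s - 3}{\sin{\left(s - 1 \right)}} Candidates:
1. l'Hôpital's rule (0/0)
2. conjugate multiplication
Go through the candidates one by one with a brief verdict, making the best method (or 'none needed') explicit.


Best approach: l'Hôpital's rule (0/0) — numerator and denominator both vanish at 1 — a genuine 0/0 form, which is exactly when l'Hôpital applies. Expanding numerator and denominator to first order gives the same value — the rule automates exactly that.
- l'Hôpital's rule (0/0) — a fit — the right tool for this form.
- conjugate multiplication: there is no infinity-minus-infinity radical difference to rationalize.


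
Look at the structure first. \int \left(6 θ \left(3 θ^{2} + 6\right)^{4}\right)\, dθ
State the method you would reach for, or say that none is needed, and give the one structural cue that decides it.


Diagnosis: u-substitution — collected, the integrand has one factor that is, up to a constant, the derivative of an inner expression the rest depends on — substitute for that inner expression. Brute-force expansion works too — the substitution sees the structure instead of grinding through terms.


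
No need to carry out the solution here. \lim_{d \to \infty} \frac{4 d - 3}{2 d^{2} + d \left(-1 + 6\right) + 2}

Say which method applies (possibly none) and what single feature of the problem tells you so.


Best approach: dominant-term comparison — divide by the highest power of d present: lower-order terms vanish and the dominant ratio remains. Differentiating the expression as a single quotient would eventually settle it as well; matching dominant growth settles it immediately.


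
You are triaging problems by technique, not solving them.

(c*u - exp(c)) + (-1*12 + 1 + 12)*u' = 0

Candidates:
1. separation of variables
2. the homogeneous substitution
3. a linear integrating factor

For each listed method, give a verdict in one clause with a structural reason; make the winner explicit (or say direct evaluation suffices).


Verdict: a linear integrating factor — first power of u, nonzero forcing: the integrating-factor recipe applies verbatim with p = c.
- separation of variables — the two dependences do not factor apart.
- the homogeneous substitution: rescaling both variables together changes the slope, so no ratio substitution collapses it.
- a linear integrating factor: applicable, and directly so.


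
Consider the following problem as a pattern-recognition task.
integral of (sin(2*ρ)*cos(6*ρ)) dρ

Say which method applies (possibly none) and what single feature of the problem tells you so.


Method: a trigonometric identity — cross-frequency products like sin(2*ρ)*cos(6*ρ) are the textbook product-to-sum case — the identity converts them to directly integrable sinusoids.


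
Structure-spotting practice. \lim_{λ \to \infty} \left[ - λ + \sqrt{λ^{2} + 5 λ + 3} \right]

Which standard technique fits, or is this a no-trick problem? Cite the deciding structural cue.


Verdict: conjugate multiplication — the ∞ − ∞ radical form is the exact trigger for the conjugate maneuver.


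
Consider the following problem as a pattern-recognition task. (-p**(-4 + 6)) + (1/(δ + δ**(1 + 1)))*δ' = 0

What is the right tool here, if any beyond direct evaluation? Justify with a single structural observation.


Diagnosis: separation of variables — solved for the derivative, the right side splits multiplicatively into a function of each variable alone — divide and integrate each side. Rearranged, this also fits the Bernoulli template directly; separation reads the product structure as given.


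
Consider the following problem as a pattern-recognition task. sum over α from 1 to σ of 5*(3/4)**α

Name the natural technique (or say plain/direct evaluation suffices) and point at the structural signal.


Technique: the geometric series formula — check a ratio of consecutive terms: it is 3/4, independent of the index, so the geometric formula closes the sum.


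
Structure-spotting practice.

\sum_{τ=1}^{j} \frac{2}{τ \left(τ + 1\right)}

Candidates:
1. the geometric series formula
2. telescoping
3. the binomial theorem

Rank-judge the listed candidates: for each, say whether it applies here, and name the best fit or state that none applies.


Diagnosis: telescoping — poles of \frac{2}{τ \left(τ + 1\right)} differ by an integer, the telltale of a telescoping partial-fraction sum.
- the geometric series formula: there is no constant term-to-term ratio.
- telescoping: yes, a natural case for it.
- the binomial theorem: the terms do not reassemble into a binomial power.


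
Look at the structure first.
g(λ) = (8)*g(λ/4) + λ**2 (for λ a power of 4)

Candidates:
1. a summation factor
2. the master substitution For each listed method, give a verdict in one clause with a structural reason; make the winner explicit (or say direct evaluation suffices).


Technique: the master substitution — recursion at λ/4 is multiplicative in the index; logarithmic reindexing via λ = 4^m linearizes it.
- a summation factor: a divided-index call is outside the fixed-shift first-order family a summation factor normalizes.
- the master substitution — applies; the problem has the shape this method handles.


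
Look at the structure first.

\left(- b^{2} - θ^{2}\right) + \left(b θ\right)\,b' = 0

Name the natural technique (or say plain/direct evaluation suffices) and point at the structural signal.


Method: the homogeneous substitution — the slope is degree-zero homogeneous: the ratio substitution v = b/θ collapses it. This doubles as a Bernoulli equation in the unknown as written; the homogeneous route needs no setup at all.


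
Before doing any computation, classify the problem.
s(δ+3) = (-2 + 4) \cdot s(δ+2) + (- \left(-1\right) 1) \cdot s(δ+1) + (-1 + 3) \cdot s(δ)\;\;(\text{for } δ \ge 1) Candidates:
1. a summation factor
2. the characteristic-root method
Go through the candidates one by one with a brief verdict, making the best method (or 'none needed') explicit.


Best approach: the characteristic-root method — the recurrence treats every index alike (constant coefficients, no forcing) — precisely the regime where r^δ trials close it.
- a summation factor: a summation factor telescopes one-step recursions; this one carries higher-order memory.
- the characteristic-root method — applicable, and directly so.


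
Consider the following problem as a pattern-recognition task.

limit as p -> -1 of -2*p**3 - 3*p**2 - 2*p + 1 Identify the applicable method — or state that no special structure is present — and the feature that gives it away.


Diagnosis: no special technique — the function is continuous at -1; evaluation is itself the limit, no machinery required.


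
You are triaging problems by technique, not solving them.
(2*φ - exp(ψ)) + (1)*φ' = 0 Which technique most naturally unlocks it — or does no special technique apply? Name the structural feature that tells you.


Method: a linear integrating factor — φ enters only linearly with coefficient 2; multiply by exp of the integral of 2 and the left side becomes one derivative.


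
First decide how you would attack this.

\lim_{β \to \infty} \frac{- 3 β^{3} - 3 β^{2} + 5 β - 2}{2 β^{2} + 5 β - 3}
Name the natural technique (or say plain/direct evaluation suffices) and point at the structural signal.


Verdict: dominant-term comparison — at large β only the top-degree terms survive; compare the leading terms and the limit falls out. l'Hôpital's at-infinity variant applies to the expression viewed as a single quotient; the leading-term comparison is the direct route.


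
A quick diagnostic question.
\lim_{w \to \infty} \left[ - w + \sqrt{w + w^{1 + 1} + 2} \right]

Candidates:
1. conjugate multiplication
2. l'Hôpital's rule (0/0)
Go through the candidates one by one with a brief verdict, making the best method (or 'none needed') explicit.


Method: conjugate multiplication — \sqrt{w + w^{1 + 1} + 2} and w both blow up, but their difference is tame once the conjugate rationalizes it.
- conjugate multiplication — a fit — the right tool for this form.
- l'Hôpital's rule (0/0) — substitution produces ∞ − ∞ rather than a vanishing quotient; the rule needs a 0/0 ratio to act on.


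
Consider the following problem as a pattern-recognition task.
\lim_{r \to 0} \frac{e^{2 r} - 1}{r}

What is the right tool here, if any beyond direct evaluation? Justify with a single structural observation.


Best approach: l'Hôpital's rule (0/0) — the 0/0 form at 0 is the signature situation for l'Hôpital's rule. Known elementary limits would finish this too — the rule just bypasses the case analysis.


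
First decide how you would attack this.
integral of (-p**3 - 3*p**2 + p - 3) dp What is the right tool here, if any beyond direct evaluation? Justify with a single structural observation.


Technique: no special technique — nothing composite, nothing rational, nothing trigonometric — each constant-multiple power of p integrates by the power rule alone.


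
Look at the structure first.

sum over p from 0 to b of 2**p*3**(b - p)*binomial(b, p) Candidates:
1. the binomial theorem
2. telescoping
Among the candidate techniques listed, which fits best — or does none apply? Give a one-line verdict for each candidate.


Diagnosis: the binomial theorem — the binomial coefficients weight matched powers of 2 and 3, which is exactly the expansion of a binomial power.
- the binomial theorem: a fit — the right tool for this form.
- telescoping — writing out consecutive terms as given produces no pairwise cancellation.


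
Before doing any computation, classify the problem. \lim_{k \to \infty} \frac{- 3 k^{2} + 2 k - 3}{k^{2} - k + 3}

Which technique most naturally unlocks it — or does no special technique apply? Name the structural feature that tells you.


Technique: dominant-term comparison — divide by the highest power of k present: lower-order terms vanish and the dominant ratio remains. Differentiating the expression as a single quotient would eventually settle it as well; matching dominant growth settles it immediately.


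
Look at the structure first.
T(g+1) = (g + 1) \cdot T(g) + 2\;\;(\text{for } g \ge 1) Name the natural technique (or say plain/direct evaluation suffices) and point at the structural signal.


Diagnosis: a summation factor — first-order linear but the coefficient g + 1 moves with the index — divide by the cumulative product and telescope.


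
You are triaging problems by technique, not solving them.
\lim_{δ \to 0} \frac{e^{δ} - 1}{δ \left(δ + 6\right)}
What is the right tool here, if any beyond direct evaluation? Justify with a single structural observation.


Method: l'Hôpital's rule (0/0) — substituting 0 gives 0 over 0; differentiate top and bottom once and re-evaluate. Expanding numerator and denominator to first order gives the same value — the rule automates exactly that.


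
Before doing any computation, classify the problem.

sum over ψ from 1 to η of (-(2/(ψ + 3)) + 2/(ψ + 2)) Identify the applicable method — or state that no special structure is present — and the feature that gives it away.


Method: telescoping — the summand is 2/(ψ + 2) minus the same expression shifted by one, so consecutive terms cancel in pairs.


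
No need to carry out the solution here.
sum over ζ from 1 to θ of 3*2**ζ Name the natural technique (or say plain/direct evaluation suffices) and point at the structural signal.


Method: the geometric series formula — check a ratio of consecutive terms: it is 2, independent of the index, so the geometric formula closes the sum.


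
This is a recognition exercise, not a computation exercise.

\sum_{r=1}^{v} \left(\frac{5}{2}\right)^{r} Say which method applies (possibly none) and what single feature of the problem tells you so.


Verdict: the geometric series formula — the ratio of consecutive terms is the constant \frac{5}{2}, independent of the index — a geometric sum.


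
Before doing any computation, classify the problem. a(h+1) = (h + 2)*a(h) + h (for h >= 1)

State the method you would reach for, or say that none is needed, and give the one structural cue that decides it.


Diagnosis: a summation factor — rescale the sequence by the product of the weights h + 2 so far — the recurrence collapses to a plain running sum.


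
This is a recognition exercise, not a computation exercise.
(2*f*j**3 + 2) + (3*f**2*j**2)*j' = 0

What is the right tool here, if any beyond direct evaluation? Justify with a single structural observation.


Best approach: the exact-equation method — d/dj of 2*f*j**3 + 2 equals d/df of 3*f**2*j**2: the form is a total differential of one potential — integrate it exactly.


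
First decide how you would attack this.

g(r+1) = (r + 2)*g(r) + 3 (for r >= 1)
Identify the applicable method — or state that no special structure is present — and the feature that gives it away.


Best approach: a summation factor — it is first-order linear but the coefficient r + 2 depends on the index, so multiply through by a summation factor to telescope it.


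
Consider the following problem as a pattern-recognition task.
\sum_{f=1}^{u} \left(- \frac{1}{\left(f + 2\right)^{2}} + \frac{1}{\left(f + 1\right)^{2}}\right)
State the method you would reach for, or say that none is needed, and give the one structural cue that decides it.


Method: telescoping — each term adds \frac{1}{\left(f + 1\right)^{2}} and subtracts the same expression advanced one index; that subtracted piece cancels against the next term's added copy — only the boundary terms survive.


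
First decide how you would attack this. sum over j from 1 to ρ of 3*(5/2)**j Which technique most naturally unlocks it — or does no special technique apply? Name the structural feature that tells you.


Technique: the geometric series formula — consecutive terms stand in a fixed index-free ratio — the geometric sum formula closes it.


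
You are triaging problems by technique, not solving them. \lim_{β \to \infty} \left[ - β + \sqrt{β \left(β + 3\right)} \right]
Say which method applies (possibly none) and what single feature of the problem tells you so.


Technique: conjugate multiplication — the difference \sqrt{β \left(β + 3\right)} - β is an ∞ − ∞ stalemate; its conjugate partner breaks the tie.


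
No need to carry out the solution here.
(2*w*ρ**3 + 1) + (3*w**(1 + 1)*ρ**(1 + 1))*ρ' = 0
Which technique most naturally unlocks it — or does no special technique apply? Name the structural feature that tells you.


Verdict: the exact-equation method — because the two cross partials coincide, the form is conservative as written — recover its potential in (w, ρ).


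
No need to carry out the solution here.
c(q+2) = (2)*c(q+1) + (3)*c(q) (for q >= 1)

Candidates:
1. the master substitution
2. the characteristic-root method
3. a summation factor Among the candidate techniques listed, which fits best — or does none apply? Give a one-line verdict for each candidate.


Diagnosis: the characteristic-root method — the recurrence treats every index alike (constant coefficients, no forcing) — precisely the regime where r^q trials close it.
- the master substitution: with no divided-index recursive call, reindexing by powers of a base buys nothing.
- the characteristic-root method — a fit — the right tool for this form.
- a summation factor — the recurrence reaches back more than one step, outside the first-order family a summation factor normalizes.
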